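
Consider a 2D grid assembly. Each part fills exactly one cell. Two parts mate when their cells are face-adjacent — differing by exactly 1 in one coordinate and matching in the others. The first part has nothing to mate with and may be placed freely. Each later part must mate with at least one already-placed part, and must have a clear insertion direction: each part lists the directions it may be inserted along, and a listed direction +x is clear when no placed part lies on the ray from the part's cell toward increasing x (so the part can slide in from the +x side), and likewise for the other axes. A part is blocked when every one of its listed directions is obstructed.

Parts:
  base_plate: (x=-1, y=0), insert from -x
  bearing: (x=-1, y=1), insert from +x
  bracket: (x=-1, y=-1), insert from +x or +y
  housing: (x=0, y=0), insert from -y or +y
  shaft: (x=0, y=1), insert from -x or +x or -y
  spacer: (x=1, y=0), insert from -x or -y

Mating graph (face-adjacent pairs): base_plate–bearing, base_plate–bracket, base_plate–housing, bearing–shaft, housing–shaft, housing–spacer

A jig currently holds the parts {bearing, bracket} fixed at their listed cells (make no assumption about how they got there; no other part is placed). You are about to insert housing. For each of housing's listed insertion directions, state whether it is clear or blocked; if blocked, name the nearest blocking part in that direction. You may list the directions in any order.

-y: ray from housing(0, 0) has no placed part ⇒ clear
+y: ray from housing(0, 0) has no placed part ⇒ clear

+y: clear; -y: clear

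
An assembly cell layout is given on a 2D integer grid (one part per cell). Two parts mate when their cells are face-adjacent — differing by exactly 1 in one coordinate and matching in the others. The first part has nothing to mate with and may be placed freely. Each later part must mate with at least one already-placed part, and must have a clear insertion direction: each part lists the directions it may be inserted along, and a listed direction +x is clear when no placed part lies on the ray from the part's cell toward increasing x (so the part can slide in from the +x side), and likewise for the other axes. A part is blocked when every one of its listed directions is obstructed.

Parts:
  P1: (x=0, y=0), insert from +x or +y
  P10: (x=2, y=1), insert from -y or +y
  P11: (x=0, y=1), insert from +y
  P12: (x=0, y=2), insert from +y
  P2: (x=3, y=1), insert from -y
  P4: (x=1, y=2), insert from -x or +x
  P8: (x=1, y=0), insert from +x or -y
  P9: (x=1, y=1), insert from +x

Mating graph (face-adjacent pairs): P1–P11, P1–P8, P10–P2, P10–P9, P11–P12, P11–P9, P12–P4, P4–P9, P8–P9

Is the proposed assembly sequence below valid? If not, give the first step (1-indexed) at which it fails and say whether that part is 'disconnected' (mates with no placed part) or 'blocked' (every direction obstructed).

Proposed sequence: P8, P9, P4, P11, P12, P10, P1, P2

Invalid at step 7 (blocked)

1. P8@(1, 0) [+x clear] — {P8}
2. P9@(1, 1) [+x clear] — {P8, P9}
3. P4@(1, 2) [-x clear] — {P4, P8, P9}
4. P11@(0, 1) [+y clear] — {P11, P4, P8, P9}
5. P12@(0, 2) [+y clear] — {P11, P12, P4, P8, P9}
6. P10@(2, 1) [-y clear] — {P10, P11, P12, P4, P8, P9}
7. P1@(0, 0) — +x/+y all obstructed ⇒ blocked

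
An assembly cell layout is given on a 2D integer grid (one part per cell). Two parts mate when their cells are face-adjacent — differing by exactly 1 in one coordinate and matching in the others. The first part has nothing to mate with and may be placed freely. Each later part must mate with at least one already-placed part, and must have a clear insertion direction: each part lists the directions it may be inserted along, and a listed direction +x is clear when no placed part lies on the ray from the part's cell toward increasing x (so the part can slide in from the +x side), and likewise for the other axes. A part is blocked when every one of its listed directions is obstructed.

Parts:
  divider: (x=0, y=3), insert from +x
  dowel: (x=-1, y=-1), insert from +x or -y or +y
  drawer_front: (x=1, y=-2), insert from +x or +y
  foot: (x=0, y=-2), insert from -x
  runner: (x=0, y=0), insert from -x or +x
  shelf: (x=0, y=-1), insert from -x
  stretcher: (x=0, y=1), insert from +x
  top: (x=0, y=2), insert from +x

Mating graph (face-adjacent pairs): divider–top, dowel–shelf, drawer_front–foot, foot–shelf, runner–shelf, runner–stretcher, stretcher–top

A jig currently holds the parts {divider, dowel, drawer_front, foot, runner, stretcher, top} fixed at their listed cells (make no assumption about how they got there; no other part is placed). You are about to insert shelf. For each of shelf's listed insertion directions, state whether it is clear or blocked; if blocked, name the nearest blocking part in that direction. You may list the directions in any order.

-x: blocked by dowel

-x: nearest on ray is dowel@(-1, -1) ⇒ blocked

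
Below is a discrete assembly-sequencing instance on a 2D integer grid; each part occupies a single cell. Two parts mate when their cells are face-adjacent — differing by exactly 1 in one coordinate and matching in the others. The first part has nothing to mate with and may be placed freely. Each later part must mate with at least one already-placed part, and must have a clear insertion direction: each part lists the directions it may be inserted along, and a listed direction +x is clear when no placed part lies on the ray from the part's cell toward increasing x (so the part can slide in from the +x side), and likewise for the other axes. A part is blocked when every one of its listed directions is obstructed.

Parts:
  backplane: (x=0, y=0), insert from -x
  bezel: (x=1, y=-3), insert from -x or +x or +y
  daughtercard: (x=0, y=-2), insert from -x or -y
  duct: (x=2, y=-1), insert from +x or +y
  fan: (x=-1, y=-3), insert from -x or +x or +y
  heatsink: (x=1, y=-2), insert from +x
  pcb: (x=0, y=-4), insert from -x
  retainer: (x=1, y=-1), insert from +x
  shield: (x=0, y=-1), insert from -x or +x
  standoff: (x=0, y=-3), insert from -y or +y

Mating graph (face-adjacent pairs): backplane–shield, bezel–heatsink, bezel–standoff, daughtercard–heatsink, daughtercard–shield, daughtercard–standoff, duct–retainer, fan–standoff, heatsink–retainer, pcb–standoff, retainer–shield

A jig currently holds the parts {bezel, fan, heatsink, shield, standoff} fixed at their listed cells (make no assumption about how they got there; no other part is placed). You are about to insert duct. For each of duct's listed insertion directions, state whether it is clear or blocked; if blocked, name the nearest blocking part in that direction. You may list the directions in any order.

+x: ray from duct(2, -1) has no placed part ⇒ clear
+y: ray from duct(2, -1) has no placed part ⇒ clear

+x: clear; +y: clear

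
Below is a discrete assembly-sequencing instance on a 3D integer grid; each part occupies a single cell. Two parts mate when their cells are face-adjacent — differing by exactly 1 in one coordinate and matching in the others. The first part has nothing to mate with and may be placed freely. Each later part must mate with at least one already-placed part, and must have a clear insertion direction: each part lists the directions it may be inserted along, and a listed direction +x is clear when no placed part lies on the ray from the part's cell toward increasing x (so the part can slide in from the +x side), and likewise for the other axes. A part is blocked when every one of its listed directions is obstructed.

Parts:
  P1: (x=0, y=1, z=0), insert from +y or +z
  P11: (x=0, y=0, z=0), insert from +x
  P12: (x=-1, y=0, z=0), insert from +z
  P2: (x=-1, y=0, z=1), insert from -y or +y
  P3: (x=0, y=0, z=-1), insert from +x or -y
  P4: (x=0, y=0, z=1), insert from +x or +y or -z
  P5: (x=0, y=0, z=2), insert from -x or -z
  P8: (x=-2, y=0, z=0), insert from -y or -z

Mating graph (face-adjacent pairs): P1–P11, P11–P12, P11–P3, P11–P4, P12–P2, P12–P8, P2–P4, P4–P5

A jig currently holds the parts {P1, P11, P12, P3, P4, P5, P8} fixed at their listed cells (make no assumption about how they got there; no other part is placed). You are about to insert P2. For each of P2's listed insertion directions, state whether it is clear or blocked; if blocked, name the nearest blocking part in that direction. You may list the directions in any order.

-y: ray from P2(-1, 0, 1) has no placed part ⇒ clear
+y: ray from P2(-1, 0, 1) has no placed part ⇒ clear

+y: clear; -y: clear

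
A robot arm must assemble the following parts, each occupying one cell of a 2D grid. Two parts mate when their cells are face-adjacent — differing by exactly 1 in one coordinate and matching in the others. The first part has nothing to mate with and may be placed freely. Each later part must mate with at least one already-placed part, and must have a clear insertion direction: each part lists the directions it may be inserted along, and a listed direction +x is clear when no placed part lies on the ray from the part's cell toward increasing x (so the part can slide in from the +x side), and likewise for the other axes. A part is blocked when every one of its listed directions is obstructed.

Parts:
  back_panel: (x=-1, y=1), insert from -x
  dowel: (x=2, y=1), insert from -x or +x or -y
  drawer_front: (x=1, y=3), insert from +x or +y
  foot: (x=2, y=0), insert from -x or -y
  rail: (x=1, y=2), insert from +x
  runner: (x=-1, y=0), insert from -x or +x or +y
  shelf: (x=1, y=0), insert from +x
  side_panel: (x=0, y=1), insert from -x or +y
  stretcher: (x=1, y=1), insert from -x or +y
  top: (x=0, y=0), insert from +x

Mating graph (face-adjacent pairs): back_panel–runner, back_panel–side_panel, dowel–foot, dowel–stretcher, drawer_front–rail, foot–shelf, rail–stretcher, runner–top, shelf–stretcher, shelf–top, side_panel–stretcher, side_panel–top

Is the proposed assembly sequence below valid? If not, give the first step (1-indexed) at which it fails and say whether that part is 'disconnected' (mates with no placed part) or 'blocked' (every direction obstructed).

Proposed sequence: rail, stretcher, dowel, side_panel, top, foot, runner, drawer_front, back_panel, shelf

Invalid at step 10 (blocked)

1. rail@(1, 2) [+x clear] — {rail}
2. stretcher@(1, 1) [-x clear] — {rail, stretcher}
3. dowel@(2, 1) [+x clear] — {dowel, rail, stretcher}
4. side_panel@(0, 1) [-x clear] — {dowel, rail, side_panel, stretcher}
5. top@(0, 0) [+x clear] — {dowel, rail, side_panel, stretcher, top}
6. foot@(2, 0) [-y clear] — {dowel, foot, rail, side_panel, stretcher, top}
7. runner@(-1, 0) [-x clear] — {dowel, foot, rail, runner, side_panel, stretcher, top}
8. drawer_front@(1, 3) [+x clear] — {dowel, drawer_front, foot, rail, runner, side_panel, stretcher, top}
9. back_panel@(-1, 1) [-x clear] — {back_panel, dowel, drawer_front, foot, rail, runner, side_panel, stretcher, top}
10. shelf@(1, 0) — +x all obstructed ⇒ blocked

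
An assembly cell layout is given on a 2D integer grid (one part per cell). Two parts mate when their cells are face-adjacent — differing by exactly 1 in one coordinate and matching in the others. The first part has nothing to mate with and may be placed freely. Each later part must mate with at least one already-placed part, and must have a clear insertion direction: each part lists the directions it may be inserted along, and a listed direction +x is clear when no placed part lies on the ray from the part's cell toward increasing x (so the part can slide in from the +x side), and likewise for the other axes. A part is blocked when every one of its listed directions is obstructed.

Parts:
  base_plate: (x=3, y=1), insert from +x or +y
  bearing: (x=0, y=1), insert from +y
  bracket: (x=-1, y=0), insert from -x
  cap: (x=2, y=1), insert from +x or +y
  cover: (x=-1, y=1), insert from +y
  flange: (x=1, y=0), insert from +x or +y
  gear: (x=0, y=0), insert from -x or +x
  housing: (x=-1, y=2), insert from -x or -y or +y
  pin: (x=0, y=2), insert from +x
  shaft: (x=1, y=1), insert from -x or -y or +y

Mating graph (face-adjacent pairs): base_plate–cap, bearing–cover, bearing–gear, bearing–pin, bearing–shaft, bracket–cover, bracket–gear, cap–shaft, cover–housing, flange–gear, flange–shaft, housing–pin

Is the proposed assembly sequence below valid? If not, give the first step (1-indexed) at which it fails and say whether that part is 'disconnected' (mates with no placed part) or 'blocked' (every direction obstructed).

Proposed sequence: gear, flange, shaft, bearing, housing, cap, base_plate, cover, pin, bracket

Invalid at step 5 (disconnected)

1. gear@(0, 0) [-x clear] — {gear}
2. flange@(1, 0) [+x clear] — {flange, gear}
3. shaft@(1, 1) [-x clear] — {flange, gear, shaft}
4. bearing@(0, 1) [+y clear] — {bearing, flange, gear, shaft}
5. housing@(-1, 2) — no placed neighbour ⇒ disconnected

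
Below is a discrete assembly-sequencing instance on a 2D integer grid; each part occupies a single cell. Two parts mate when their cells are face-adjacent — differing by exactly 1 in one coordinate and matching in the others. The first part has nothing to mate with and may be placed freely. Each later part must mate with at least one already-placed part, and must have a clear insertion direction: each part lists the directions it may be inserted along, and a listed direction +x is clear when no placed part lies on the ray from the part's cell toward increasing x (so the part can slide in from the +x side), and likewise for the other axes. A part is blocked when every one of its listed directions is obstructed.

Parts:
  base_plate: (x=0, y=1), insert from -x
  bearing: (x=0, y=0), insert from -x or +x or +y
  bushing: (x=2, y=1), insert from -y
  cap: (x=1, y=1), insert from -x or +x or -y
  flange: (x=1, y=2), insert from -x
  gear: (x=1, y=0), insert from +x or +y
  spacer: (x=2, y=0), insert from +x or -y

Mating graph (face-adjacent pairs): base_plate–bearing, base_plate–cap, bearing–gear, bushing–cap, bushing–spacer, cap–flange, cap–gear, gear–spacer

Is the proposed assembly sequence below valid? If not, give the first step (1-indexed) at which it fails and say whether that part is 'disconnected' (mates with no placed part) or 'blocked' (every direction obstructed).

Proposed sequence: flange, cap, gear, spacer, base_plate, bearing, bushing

Invalid at step 7 (blocked)

1. flange@(1, 2) [-x clear] — {flange}
2. cap@(1, 1) [-x clear] — {cap, flange}
3. gear@(1, 0) [+x clear] — {cap, flange, gear}
4. spacer@(2, 0) [+x clear] — {cap, flange, gear, spacer}
5. base_plate@(0, 1) [-x clear] — {base_plate, cap, flange, gear, spacer}
6. bearing@(0, 0) [-x clear] — {base_plate, bearing, cap, flange, gear, spacer}
7. bushing@(2, 1) — -y all obstructed ⇒ blocked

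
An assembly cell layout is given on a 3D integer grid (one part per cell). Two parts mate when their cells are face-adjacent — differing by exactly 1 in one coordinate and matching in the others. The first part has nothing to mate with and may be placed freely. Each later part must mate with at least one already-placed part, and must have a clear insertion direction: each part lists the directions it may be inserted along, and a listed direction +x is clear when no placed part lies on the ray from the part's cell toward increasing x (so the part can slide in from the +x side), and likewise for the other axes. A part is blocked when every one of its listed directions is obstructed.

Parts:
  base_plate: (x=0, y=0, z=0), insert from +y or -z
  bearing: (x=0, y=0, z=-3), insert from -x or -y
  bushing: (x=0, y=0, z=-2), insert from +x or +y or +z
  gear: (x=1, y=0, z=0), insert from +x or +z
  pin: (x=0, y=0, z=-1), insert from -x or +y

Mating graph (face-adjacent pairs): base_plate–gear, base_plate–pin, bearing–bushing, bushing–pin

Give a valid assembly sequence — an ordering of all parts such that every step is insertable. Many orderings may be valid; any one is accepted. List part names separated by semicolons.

1. bearing@(0, 0, -3) [-x clear] — {bearing}
2. bushing@(0, 0, -2) [+x clear] — {bearing, bushing}
3. pin@(0, 0, -1) [-x clear] — {bearing, bushing, pin}
4. base_plate@(0, 0, 0) [+y clear] — {base_plate, bearing, bushing, pin}
5. gear@(1, 0, 0) [+x clear] — {base_plate, bearing, bushing, gear, pin}

bearing; bushing; pin; base_plate; gear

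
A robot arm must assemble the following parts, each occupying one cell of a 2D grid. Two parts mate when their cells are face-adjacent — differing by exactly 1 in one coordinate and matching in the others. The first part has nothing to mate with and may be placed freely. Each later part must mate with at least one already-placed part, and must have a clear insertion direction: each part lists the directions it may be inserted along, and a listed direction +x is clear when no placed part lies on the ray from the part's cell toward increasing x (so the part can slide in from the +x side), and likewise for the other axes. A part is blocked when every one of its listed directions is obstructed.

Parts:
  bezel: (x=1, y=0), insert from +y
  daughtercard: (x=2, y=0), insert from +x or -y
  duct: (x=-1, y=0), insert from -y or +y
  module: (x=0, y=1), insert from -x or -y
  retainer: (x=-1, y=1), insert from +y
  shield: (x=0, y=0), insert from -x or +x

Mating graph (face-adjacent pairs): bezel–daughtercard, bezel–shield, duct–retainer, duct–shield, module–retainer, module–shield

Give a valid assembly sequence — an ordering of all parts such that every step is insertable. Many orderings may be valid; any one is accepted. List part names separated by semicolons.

bezel; daughtercard; shield; duct; module; retainer

1. bezel@(1, 0) [+y clear] — {bezel}
2. daughtercard@(2, 0) [+x clear] — {bezel, daughtercard}
3. shield@(0, 0) [-x clear] — {bezel, daughtercard, shield}
4. duct@(-1, 0) [-y clear] — {bezel, daughtercard, duct, shield}
5. module@(0, 1) [-x clear] — {bezel, daughtercard, duct, module, shield}
6. retainer@(-1, 1) [+y clear] — {bezel, daughtercard, duct, module, retainer, shield}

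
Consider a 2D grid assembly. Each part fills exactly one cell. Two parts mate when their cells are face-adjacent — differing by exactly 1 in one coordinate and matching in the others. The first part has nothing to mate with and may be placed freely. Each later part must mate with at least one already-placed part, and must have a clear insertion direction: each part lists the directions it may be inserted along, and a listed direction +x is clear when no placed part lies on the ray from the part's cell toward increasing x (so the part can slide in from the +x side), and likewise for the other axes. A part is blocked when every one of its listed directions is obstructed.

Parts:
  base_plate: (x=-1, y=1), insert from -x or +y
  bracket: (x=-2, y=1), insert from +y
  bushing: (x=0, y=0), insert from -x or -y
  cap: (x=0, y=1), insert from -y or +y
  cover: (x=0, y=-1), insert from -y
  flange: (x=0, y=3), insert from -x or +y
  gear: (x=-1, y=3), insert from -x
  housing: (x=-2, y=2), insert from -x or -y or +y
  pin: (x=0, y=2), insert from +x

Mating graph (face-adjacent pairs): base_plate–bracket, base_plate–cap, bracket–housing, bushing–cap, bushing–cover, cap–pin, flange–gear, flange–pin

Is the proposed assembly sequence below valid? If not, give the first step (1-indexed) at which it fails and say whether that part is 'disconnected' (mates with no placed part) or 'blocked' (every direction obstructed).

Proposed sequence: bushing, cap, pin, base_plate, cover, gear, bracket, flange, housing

1. bushing@(0, 0) [-x clear] — {bushing}
2. cap@(0, 1) [+y clear] — {bushing, cap}
3. pin@(0, 2) [+x clear] — {bushing, cap, pin}
4. base_plate@(-1, 1) [-x clear] — {base_plate, bushing, cap, pin}
5. cover@(0, -1) [-y clear] — {base_plate, bushing, cap, cover, pin}
6. gear@(-1, 3) — no placed neighbour ⇒ disconnected

Invalid at step 6 (disconnected)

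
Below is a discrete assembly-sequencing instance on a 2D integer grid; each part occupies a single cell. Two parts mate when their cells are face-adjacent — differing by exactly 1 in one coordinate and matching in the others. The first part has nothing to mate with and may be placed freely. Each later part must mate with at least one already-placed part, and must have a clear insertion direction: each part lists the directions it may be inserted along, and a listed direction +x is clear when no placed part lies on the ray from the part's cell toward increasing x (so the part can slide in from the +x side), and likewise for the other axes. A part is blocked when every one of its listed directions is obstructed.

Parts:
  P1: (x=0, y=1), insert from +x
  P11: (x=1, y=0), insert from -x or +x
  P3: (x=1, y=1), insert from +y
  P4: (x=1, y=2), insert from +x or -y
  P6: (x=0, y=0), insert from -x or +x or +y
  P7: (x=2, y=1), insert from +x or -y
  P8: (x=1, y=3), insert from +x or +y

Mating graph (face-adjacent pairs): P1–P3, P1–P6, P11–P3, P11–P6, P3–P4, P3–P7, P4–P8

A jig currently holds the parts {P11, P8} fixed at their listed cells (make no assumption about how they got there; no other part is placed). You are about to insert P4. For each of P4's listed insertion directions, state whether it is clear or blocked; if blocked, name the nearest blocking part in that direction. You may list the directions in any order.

+x: ray from P4(1, 2) has no placed part ⇒ clear
-y: nearest on ray is P11@(1, 0) ⇒ blocked

+x: clear; -y: blocked by P11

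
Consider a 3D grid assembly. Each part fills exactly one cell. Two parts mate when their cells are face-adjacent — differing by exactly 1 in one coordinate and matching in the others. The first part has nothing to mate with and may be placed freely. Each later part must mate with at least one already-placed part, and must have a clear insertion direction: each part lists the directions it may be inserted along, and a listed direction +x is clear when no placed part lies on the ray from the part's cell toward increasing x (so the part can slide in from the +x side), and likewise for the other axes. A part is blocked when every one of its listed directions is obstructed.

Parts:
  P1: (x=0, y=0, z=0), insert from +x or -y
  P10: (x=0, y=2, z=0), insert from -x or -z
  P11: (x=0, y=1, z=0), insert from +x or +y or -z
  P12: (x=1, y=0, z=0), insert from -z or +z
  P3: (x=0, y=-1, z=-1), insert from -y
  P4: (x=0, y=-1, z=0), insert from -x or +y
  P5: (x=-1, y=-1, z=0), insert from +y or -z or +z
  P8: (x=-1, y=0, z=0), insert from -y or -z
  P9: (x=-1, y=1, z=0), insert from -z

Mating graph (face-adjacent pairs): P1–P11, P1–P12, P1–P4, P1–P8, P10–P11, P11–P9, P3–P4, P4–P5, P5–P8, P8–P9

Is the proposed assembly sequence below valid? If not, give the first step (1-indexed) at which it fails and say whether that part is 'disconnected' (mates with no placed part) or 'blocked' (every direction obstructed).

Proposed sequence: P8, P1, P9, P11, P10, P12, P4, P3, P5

Valid

1. P8@(-1, 0, 0) [-y clear] — {P8}
2. P1@(0, 0, 0) [+x clear] — {P1, P8}
3. P9@(-1, 1, 0) [-z clear] — {P1, P8, P9}
4. P11@(0, 1, 0) [+x clear] — {P1, P11, P8, P9}
5. P10@(0, 2, 0) [-x clear] — {P1, P10, P11, P8, P9}
6. P12@(1, 0, 0) [-z clear] — {P1, P10, P11, P12, P8, P9}
7. P4@(0, -1, 0) [-x clear] — {P1, P10, P11, P12, P4, P8, P9}
8. P3@(0, -1, -1) [-y clear] — {P1, P10, P11, P12, P3, P4, P8, P9}
9. P5@(-1, -1, 0) [-z clear] — {P1, P10, P11, P12, P3, P4, P5, P8, P9}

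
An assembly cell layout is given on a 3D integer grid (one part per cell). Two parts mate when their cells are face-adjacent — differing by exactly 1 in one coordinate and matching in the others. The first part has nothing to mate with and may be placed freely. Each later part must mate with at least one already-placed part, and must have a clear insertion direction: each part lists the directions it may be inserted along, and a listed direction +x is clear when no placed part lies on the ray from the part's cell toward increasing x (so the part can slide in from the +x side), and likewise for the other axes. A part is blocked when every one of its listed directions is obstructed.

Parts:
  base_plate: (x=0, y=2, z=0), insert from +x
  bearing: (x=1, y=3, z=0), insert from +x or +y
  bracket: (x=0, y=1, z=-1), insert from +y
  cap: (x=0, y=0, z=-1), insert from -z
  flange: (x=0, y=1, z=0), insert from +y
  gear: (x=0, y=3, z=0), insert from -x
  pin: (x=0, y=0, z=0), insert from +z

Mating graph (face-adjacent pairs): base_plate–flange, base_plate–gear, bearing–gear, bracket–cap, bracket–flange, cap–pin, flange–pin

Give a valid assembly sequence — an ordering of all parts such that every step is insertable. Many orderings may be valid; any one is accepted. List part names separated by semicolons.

pin; flange; base_plate; gear; bearing; cap; bracket

1. pin@(0, 0, 0) [+z clear] — {pin}
2. flange@(0, 1, 0) [+y clear] — {flange, pin}
3. base_plate@(0, 2, 0) [+x clear] — {base_plate, flange, pin}
4. gear@(0, 3, 0) [-x clear] — {base_plate, flange, gear, pin}
5. bearing@(1, 3, 0) [+x clear] — {base_plate, bearing, flange, gear, pin}
6. cap@(0, 0, -1) [-z clear] — {base_plate, bearing, cap, flange, gear, pin}
7. bracket@(0, 1, -1) [+y clear] — {base_plate, bearing, bracket, cap, flange, gear, pin}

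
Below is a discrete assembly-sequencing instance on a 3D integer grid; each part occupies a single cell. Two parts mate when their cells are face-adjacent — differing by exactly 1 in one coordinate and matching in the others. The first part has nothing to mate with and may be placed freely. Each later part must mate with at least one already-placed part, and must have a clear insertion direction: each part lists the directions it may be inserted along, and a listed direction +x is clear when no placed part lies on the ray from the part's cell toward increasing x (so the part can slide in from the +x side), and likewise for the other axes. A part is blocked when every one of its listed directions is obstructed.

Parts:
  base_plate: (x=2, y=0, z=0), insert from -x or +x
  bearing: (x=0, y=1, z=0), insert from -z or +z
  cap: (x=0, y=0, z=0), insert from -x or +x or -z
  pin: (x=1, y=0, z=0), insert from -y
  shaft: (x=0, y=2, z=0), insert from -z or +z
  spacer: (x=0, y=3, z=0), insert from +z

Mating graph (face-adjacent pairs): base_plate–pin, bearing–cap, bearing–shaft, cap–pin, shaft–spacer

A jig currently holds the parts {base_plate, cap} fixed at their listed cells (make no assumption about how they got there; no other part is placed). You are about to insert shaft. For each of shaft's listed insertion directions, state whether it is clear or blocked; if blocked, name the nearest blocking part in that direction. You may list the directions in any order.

+z: clear; -z: clear

-z: ray from shaft(0, 2, 0) has no placed part ⇒ clear
+z: ray from shaft(0, 2, 0) has no placed part ⇒ clear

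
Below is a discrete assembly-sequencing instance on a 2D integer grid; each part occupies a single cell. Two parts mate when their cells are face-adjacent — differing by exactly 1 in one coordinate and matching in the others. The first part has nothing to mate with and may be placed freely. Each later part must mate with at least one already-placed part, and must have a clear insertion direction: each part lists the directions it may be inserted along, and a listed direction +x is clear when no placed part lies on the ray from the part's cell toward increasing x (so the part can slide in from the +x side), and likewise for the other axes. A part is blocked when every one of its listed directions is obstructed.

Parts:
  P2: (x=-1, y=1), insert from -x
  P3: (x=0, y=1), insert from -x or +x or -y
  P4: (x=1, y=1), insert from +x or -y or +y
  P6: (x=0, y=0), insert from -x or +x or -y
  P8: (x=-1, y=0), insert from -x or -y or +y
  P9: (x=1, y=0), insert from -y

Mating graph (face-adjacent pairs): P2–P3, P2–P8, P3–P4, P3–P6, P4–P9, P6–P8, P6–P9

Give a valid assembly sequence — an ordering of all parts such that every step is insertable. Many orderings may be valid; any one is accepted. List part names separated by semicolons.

1. P6@(0, 0) [-x clear] — {P6}
2. P3@(0, 1) [-x clear] — {P3, P6}
3. P8@(-1, 0) [-x clear] — {P3, P6, P8}
4. P2@(-1, 1) [-x clear] — {P2, P3, P6, P8}
5. P9@(1, 0) [-y clear] — {P2, P3, P6, P8, P9}
6. P4@(1, 1) [+x clear] — {P2, P3, P4, P6, P8, P9}

P6; P3; P8; P2; P9; P4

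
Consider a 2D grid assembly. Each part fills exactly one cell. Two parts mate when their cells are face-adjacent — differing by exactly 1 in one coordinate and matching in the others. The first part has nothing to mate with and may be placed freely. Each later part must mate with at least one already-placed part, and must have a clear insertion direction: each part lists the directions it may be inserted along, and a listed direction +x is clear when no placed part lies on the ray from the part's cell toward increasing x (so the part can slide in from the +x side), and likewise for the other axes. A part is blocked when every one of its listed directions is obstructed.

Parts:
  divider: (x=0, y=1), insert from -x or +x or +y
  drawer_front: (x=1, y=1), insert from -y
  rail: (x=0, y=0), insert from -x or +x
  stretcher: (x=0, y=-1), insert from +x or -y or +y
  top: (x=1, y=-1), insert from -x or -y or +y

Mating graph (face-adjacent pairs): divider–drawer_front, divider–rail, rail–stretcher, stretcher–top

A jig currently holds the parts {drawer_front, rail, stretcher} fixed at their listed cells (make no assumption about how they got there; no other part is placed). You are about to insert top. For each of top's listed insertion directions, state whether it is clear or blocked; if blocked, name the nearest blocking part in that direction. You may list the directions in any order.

-x: nearest on ray is stretcher@(0, -1) ⇒ blocked
-y: ray from top(1, -1) has no placed part ⇒ clear
+y: nearest on ray is drawer_front@(1, 1) ⇒ blocked

+y: blocked by drawer_front; -x: blocked by stretcher; -y: clear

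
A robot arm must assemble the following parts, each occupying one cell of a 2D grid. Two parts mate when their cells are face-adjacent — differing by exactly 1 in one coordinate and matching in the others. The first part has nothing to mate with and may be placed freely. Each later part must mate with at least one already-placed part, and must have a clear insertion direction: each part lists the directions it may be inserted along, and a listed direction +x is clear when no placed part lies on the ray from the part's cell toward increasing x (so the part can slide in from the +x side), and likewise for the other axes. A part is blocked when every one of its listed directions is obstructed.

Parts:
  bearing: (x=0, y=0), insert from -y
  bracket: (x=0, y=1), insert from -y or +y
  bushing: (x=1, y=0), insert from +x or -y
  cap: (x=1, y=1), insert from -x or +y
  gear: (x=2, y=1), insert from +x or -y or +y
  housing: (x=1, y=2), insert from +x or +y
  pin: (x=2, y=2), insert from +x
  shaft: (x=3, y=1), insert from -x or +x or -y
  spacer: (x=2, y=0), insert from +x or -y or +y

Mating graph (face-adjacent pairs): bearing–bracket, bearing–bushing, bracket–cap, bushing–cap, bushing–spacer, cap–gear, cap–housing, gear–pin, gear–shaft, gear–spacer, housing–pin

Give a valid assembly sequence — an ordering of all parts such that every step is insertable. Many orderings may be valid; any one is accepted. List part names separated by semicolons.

cap; gear; housing; shaft; bushing; bearing; spacer; pin; bracket

1. cap@(1, 1) [-x clear] — {cap}
2. gear@(2, 1) [+x clear] — {cap, gear}
3. housing@(1, 2) [+x clear] — {cap, gear, housing}
4. shaft@(3, 1) [+x clear] — {cap, gear, housing, shaft}
5. bushing@(1, 0) [+x clear] — {bushing, cap, gear, housing, shaft}
6. bearing@(0, 0) [-y clear] — {bearing, bushing, cap, gear, housing, shaft}
7. spacer@(2, 0) [+x clear] — {bearing, bushing, cap, gear, housing, shaft, spacer}
8. pin@(2, 2) [+x clear] — {bearing, bushing, cap, gear, housing, pin, shaft, spacer}
9. bracket@(0, 1) [+y clear] — {bearing, bracket, bushing, cap, gear, housing, pin, shaft, spacer}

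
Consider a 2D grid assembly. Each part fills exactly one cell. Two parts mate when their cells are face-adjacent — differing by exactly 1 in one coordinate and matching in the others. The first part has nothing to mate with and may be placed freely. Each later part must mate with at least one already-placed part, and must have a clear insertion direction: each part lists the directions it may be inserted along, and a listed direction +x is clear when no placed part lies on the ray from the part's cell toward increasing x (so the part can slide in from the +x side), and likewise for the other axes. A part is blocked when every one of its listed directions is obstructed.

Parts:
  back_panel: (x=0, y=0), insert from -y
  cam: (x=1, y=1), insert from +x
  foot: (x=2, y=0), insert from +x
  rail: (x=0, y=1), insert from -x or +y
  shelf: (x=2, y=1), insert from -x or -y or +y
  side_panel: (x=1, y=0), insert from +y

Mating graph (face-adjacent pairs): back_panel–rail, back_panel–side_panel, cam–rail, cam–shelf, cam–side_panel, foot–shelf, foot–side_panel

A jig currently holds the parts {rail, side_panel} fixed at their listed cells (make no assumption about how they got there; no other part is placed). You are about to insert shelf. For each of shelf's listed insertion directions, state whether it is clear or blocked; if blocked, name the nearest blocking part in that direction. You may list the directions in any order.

+y: clear; -x: blocked by rail; -y: clear

-x: nearest on ray is rail@(0, 1) ⇒ blocked
-y: ray from shelf(2, 1) has no placed part ⇒ clear
+y: ray from shelf(2, 1) has no placed part ⇒ clear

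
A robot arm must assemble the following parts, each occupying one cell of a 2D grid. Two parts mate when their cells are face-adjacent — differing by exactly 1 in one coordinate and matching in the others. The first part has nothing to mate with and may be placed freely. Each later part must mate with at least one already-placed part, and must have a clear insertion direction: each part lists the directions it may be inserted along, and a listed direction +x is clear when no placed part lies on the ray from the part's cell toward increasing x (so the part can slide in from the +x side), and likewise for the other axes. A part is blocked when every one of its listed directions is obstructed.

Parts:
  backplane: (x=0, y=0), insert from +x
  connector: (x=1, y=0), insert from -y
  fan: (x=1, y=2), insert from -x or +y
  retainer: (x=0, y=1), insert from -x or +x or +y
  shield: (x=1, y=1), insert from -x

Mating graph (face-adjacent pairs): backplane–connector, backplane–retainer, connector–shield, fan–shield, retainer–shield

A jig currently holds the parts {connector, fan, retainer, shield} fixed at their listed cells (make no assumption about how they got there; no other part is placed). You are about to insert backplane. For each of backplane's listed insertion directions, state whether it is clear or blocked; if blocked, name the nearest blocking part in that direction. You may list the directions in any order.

+x: blocked by connector

+x: nearest on ray is connector@(1, 0) ⇒ blocked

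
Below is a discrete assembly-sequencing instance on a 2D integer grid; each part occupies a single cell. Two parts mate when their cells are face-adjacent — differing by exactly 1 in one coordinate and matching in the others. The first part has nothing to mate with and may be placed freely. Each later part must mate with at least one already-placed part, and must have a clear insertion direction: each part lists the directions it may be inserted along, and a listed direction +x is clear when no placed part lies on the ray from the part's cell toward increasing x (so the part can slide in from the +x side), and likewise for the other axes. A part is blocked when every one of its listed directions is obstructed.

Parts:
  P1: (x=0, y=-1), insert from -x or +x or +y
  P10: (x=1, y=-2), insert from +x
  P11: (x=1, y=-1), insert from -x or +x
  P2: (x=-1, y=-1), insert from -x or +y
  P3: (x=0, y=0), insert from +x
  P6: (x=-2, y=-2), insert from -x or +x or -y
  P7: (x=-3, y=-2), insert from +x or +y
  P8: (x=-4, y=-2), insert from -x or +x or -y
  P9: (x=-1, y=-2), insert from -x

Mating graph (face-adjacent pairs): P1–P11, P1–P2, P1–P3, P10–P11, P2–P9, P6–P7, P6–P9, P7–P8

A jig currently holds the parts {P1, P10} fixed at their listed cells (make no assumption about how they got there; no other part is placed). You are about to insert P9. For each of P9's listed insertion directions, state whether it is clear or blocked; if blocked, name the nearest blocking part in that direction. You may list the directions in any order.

-x: ray from P9(-1, -2) has no placed part ⇒ clear

-x: clear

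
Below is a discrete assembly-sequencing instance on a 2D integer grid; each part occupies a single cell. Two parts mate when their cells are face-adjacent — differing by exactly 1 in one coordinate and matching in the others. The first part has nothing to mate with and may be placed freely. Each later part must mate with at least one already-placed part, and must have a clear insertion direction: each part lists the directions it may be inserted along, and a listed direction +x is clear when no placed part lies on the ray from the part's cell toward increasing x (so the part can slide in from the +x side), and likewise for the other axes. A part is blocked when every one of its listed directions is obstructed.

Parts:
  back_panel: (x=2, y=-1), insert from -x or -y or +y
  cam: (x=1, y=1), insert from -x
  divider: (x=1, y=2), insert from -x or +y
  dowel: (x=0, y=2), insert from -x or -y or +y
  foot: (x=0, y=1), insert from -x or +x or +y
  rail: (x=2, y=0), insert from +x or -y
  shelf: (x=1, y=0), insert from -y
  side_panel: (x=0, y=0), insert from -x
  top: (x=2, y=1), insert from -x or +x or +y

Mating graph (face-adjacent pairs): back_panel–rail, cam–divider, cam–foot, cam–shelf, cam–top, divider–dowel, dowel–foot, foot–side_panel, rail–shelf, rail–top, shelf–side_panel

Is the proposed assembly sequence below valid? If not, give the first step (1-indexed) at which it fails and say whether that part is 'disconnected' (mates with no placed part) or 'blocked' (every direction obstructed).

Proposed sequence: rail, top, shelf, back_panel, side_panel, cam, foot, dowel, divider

1. rail@(2, 0) [+x clear] — {rail}
2. top@(2, 1) [-x clear] — {rail, top}
3. shelf@(1, 0) [-y clear] — {rail, shelf, top}
4. back_panel@(2, -1) [-x clear] — {back_panel, rail, shelf, top}
5. side_panel@(0, 0) [-x clear] — {back_panel, rail, shelf, side_panel, top}
6. cam@(1, 1) [-x clear] — {back_panel, cam, rail, shelf, side_panel, top}
7. foot@(0, 1) [-x clear] — {back_panel, cam, foot, rail, shelf, side_panel, top}
8. dowel@(0, 2) [-x clear] — {back_panel, cam, dowel, foot, rail, shelf, side_panel, top}
9. divider@(1, 2) [+y clear] — {back_panel, cam, divider, dowel, foot, rail, shelf, side_panel, top}

Valid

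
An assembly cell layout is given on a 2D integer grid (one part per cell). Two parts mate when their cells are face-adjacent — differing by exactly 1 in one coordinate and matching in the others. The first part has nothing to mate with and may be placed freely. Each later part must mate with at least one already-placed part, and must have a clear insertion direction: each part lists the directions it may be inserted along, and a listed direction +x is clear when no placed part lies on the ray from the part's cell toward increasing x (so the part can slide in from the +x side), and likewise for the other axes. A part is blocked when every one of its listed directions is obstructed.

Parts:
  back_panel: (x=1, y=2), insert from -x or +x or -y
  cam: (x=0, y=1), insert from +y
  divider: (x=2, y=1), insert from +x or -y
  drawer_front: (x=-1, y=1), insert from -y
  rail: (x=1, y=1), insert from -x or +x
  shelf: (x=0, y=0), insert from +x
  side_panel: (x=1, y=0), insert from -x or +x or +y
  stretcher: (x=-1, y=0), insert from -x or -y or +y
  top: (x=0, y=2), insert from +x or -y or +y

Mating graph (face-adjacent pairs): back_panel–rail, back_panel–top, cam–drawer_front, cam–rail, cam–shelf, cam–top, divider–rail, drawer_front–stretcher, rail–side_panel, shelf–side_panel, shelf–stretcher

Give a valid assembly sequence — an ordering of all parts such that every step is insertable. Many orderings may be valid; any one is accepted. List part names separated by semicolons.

1. drawer_front@(-1, 1) [-y clear] — {drawer_front}
2. cam@(0, 1) [+y clear] — {cam, drawer_front}
3. top@(0, 2) [+x clear] — {cam, drawer_front, top}
4. shelf@(0, 0) [+x clear] — {cam, drawer_front, shelf, top}
5. back_panel@(1, 2) [+x clear] — {back_panel, cam, drawer_front, shelf, top}
6. side_panel@(1, 0) [+x clear] — {back_panel, cam, drawer_front, shelf, side_panel, top}
7. stretcher@(-1, 0) [-x clear] — {back_panel, cam, drawer_front, shelf, side_panel, stretcher, top}
8. rail@(1, 1) [+x clear] — {back_panel, cam, drawer_front, rail, shelf, side_panel, stretcher, top}
9. divider@(2, 1) [+x clear] — {back_panel, cam, divider, drawer_front, rail, shelf, side_panel, stretcher, top}

drawer_front; cam; top; shelf; back_panel; side_panel; stretcher; rail; divider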